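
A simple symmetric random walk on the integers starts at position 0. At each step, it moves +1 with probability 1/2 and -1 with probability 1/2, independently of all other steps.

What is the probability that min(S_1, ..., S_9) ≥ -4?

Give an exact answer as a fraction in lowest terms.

Let f(t,s) = #length-t paths at position s with S_1..S_t all ≥ -4.
f(t,s) = f(t-1,s-1) + f(t-1,s+1) for s ≥ -4; f(t,s) = 0 for s < -4.
t=0: f(0,0)=1
t=1: f(1,-1)=1 f(1,1)=1
t=2: f(2,-2)=1 f(2,0)=2 f(2,2)=1
t=3: f(3,-3)=1 f(3,-1)=3 f(3,1)=3 f(3,3)=1
t=4: f(4,-4)=1 f(4,-2)=4 f(4,0)=6 f(4,2)=4 f(4,4)=1
t=5: f(5,-3)=5 f(5,-1)=10 f(5,1)=10 f(5,3)=5 f(5,5)=1
t=6: f(6,-4)=5 f(6,-2)=15 f(6,0)=20 f(6,2)=15 f(6,4)=6 f(6,6)=1
t=7: f(7,-3)=20 f(7,-1)=35 f(7,1)=35 f(7,3)=21 f(7,5)=7 f(7,7)=1
t=8: f(8,-4)=20 f(8,-2)=55 f(8,0)=70 f(8,2)=56 f(8,4)=28 f(8,6)=8 f(8,8)=1
t=9: f(9,-3)=75 f(9,-1)=125 f(9,1)=126 f(9,3)=84 f(9,5)=36 f(9,7)=9 f(9,9)=1
Σ_s f(9,s) = 456
P = 456/512 = 57/64

Answer: 57/64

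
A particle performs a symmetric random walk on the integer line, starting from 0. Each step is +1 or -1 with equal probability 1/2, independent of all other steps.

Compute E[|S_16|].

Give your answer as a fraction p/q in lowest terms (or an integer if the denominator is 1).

Answer: 6435/2048

Derivation:
S_16 takes values m ≡ 0 (mod 2) with |m| ≤ 16; P(S_16=m) = C(16,(16+m)/2)/2^16.
Total paths: 2^16 = 65536
Distribution: P(S=-16)=1/65536, P(S=-14)=16/65536, P(S=-12)=120/65536, P(S=-10)=560/65536, P(S=-8)=1820/65536, P(S=-6)=4368/65536, P(S=-4)=8008/65536, P(S=-2)=11440/65536, P(S=0)=12870/65536, P(S=2)=11440/65536, P(S=4)=8008/65536, P(S=6)=4368/65536, P(S=8)=1820/65536, P(S=10)=560/65536, P(S=12)=120/65536, P(S=14)=16/65536, P(S=16)=1/65536
E[|S_16|] = Σ_m |m|·P(S_16=m) = 205920/65536 = 6435/2048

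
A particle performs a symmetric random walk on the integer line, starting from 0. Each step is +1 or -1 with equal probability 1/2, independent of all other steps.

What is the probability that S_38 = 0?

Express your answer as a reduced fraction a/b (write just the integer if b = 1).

To return to 0 after 38 steps: need exactly 19 steps of +1 and 19 of -1.
Favorable paths: C(38,19) = 35345263800
Total paths: 2^38 = 274877906944
P = 35345263800/274877906944 = 4418157975/34359738368

Answer: 4418157975/34359738368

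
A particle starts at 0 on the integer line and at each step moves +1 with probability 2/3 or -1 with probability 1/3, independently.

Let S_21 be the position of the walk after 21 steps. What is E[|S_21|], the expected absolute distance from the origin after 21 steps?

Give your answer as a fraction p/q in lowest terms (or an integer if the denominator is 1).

S_21 takes values m ≡ 1 (mod 2) with |m| ≤ 21; P(S_21=m) = C(21,(21+m)/2) · (2/3)^((21+m)/2) · (1/3)^((21-m)/2).
Distribution: P(S=-21)=1/10460353203, P(S=-19)=14/3486784401, P(S=-17)=280/3486784401, P(S=-15)=10640/10460353203, P(S=-13)=10640/1162261467, P(S=-11)=72352/1162261467, P(S=-9)=1157632/3486784401, P(S=-7)=1653760/1162261467, P(S=-5)=5788160/1162261467, P(S=-3)=150492160/10460353203, P(S=-1)=120393728/3486784401, P(S=1)=240787456/3486784401, P(S=3)=1203937280/10460353203, P(S=5)=185221120/1162261467, P(S=7)=211681280/1162261467, P(S=9)=592707584/3486784401, P(S=11)=148176896/1162261467, P(S=13)=87162880/1162261467, P(S=15)=348651520/10460353203, P(S=17)=36700160/3486784401, P(S=19)=7340032/3486784401, P(S=21)=2097152/10460353203
E[|S_21|] = Σ_m |m|·P(S_21=m) = 8406308099/1162261467

Answer: 8406308099/1162261467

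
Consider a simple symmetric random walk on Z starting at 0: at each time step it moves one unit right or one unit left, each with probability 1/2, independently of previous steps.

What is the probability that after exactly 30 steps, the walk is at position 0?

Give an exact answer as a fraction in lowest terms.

To return to 0 after 30 steps: need exactly 15 steps of +1 and 15 of -1.
Favorable paths: C(30,15) = 155117520
Total paths: 2^30 = 1073741824
P = 155117520/1073741824 = 9694845/67108864

Answer: 9694845/67108864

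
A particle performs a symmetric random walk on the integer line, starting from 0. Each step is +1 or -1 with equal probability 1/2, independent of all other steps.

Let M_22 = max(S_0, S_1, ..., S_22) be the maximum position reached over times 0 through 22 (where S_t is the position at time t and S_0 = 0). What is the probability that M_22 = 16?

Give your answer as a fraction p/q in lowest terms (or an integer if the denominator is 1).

Answer: 385/1048576

Derivation:
Let M_22 = max(S_0,...,S_22). Use the reflection principle: for j ≥ 1, #{paths with M_22 ≥ j} = #{S_22 ≥ j} + #{S_22 ≥ j+1}.
By reflection, #{M_22 ≥ 16} = #{S_22 ≥ 16} + #{S_22 ≥ 17} = 1794 + 254 = 2048.
#{M_22 ≥ 17} = #{S_22 ≥ 17} + #{S_22 ≥ 18} = 254 + 254 = 508.
#{M_22 = 16} = 2048 - 508 = 1540.
P(M_22 = 16) = 1540/4194304 = 385/1048576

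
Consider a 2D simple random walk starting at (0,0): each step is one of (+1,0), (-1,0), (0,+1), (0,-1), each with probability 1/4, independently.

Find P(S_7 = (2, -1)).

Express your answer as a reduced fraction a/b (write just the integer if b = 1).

Answer: 735/16384

Derivation:
Let h be the number of horizontal steps (so 7-h are vertical). To end at (2,-1) need (h+2)/2 right-steps and ((7-h)-1)/2 up-steps.
Sum over h with 2 ≤ h ≤ 6, h ≡ 0 (mod 2), 7-h ≡ 1 (mod 2):
h=2: C(7,2)·C(2,2)·C(5,2) = 21·1·10 = 210
h=4: C(7,4)·C(4,3)·C(3,1) = 35·4·3 = 420
h=6: C(7,6)·C(6,4)·C(1,0) = 7·15·1 = 105
Total favorable: 735
Total paths: 4^7 = 16384
P = 735/16384 = 735/16384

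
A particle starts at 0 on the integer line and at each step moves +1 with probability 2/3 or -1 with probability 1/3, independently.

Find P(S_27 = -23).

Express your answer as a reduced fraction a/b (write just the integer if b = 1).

Answer: 52/282429536481

Derivation:
To reach position -23 after 27 steps: need 2 steps of +1 and 25 steps of -1.
Number of such sequences: C(27,2) = 351
Each has probability (2/3)^2 · (1/3)^25 = 4/7625597484987
P = 351 · 4/7625597484987 = 52/282429536481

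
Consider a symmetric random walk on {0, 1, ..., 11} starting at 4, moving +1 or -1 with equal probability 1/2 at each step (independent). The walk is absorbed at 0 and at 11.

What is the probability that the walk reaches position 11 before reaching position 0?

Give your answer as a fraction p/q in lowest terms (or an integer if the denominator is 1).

Symmetric walk (p = 1/2): the harmonic-function argument gives P(hit 11 before 0 | start at 4) = a/N.
P = 4/11 = 4/11

Answer: 4/11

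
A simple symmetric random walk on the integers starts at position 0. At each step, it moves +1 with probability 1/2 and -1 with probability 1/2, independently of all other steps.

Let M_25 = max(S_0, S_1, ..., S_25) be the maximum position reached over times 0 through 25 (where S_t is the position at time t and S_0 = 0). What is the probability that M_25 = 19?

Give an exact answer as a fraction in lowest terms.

Let M_25 = max(S_0,...,S_25). Use the reflection principle: for j ≥ 1, #{paths with M_25 ≥ j} = #{S_25 ≥ j} + #{S_25 ≥ j+1}.
By reflection, #{M_25 ≥ 19} = #{S_25 ≥ 19} + #{S_25 ≥ 20} = 2626 + 326 = 2952.
#{M_25 ≥ 20} = #{S_25 ≥ 20} + #{S_25 ≥ 21} = 326 + 326 = 652.
#{M_25 = 19} = 2952 - 652 = 2300.
P(M_25 = 19) = 2300/33554432 = 575/8388608

Answer: 575/8388608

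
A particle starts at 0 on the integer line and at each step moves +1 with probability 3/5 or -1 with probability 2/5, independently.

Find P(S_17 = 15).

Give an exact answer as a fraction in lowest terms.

Answer: 1463588514/762939453125

Derivation:
To reach position 15 after 17 steps: need 16 steps of +1 and 1 step of -1.
Number of such sequences: C(17,16) = 17
Each has probability (3/5)^16 · (2/5)^1 = 86093442/762939453125
P = 17 · 86093442/762939453125 = 1463588514/762939453125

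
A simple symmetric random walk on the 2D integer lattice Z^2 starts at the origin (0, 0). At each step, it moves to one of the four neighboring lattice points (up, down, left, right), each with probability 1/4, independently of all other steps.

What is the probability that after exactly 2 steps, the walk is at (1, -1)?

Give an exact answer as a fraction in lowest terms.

Let h be the number of horizontal steps (so 2-h are vertical). To end at (1,-1) need (h+1)/2 right-steps and ((2-h)-1)/2 up-steps.
Sum over h with 1 ≤ h ≤ 1, h ≡ 1 (mod 2), 2-h ≡ 1 (mod 2):
h=1: C(2,1)·C(1,1)·C(1,0) = 2·1·1 = 2
Total favorable: 2
Total paths: 4^2 = 16
P = 2/16 = 1/8

Answer: 1/8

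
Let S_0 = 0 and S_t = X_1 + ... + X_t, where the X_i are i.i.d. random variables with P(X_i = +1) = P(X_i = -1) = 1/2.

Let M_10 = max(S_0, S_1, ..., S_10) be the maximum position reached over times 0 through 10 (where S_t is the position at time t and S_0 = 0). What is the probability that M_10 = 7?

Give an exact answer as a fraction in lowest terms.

Let M_10 = max(S_0,...,S_10). Use the reflection principle: for j ≥ 1, #{paths with M_10 ≥ j} = #{S_10 ≥ j} + #{S_10 ≥ j+1}.
By reflection, #{M_10 ≥ 7} = #{S_10 ≥ 7} + #{S_10 ≥ 8} = 11 + 11 = 22.
#{M_10 ≥ 8} = #{S_10 ≥ 8} + #{S_10 ≥ 9} = 11 + 1 = 12.
#{M_10 = 7} = 22 - 12 = 10.
P(M_10 = 7) = 10/1024 = 5/512

Answer: 5/512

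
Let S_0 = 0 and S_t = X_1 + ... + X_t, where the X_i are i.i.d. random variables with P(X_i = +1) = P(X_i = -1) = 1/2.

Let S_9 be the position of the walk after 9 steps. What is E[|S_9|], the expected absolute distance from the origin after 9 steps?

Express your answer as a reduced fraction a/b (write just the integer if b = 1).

S_9 takes values m ≡ 1 (mod 2) with |m| ≤ 9; P(S_9=m) = C(9,(9+m)/2)/2^9.
Total paths: 2^9 = 512
Distribution: P(S=-9)=1/512, P(S=-7)=9/512, P(S=-5)=36/512, P(S=-3)=84/512, P(S=-1)=126/512, P(S=1)=126/512, P(S=3)=84/512, P(S=5)=36/512, P(S=7)=9/512, P(S=9)=1/512
E[|S_9|] = Σ_m |m|·P(S_9=m) = 1260/512 = 315/128

Answer: 315/128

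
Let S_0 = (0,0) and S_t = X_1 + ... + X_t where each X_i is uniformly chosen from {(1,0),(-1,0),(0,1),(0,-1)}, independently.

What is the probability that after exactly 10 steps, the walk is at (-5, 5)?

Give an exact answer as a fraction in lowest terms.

Answer: 63/262144

Derivation:
Let h be the number of horizontal steps (so 10-h are vertical). To end at (-5,5) need (h-5)/2 right-steps and ((10-h)+5)/2 up-steps.
Sum over h with 5 ≤ h ≤ 5, h ≡ 1 (mod 2), 10-h ≡ 1 (mod 2):
h=5: C(10,5)·C(5,0)·C(5,5) = 252·1·1 = 252
Total favorable: 252
Total paths: 4^10 = 1048576
P = 252/1048576 = 63/262144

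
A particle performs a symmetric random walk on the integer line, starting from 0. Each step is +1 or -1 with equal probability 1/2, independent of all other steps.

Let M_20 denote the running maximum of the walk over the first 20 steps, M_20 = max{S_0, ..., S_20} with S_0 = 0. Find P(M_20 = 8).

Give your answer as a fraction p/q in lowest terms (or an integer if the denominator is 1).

Answer: 4845/131072

Derivation:
Let M_20 = max(S_0,...,S_20). Use the reflection principle: for j ≥ 1, #{paths with M_20 ≥ j} = #{S_20 ≥ j} + #{S_20 ≥ j+1}.
By reflection, #{M_20 ≥ 8} = #{S_20 ≥ 8} + #{S_20 ≥ 9} = 60460 + 21700 = 82160.
#{M_20 ≥ 9} = #{S_20 ≥ 9} + #{S_20 ≥ 10} = 21700 + 21700 = 43400.
#{M_20 = 8} = 82160 - 43400 = 38760.
P(M_20 = 8) = 38760/1048576 = 4845/131072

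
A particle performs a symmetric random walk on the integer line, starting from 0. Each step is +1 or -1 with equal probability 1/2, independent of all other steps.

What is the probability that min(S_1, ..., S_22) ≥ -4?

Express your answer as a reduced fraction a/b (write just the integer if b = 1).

Let f(t,s) = #length-t paths at position s with S_1..S_t all ≥ -4.
f(t,s) = f(t-1,s-1) + f(t-1,s+1) for s ≥ -4; f(t,s) = 0 for s < -4.
t=0: f(0,0)=1
t=1: f(1,-1)=1 f(1,1)=1
t=2: f(2,-2)=1 f(2,0)=2 f(2,2)=1
t=3: f(3,-3)=1 f(3,-1)=3 f(3,1)=3 f(3,3)=1
t=4: f(4,-4)=1 f(4,-2)=4 f(4,0)=6 f(4,2)=4 f(4,4)=1
t=5: f(5,-3)=5 f(5,-1)=10 f(5,1)=10 f(5,3)=5 f(5,5)=1
t=6: f(6,-4)=5 f(6,-2)=15 f(6,0)=20 f(6,2)=15 f(6,4)=6 f(6,6)=1
t=7: f(7,-3)=20 f(7,-1)=35 f(7,1)=35 f(7,3)=21 f(7,5)=7 f(7,7)=1
t=8: f(8,-4)=20 f(8,-2)=55 f(8,0)=70 f(8,2)=56 f(8,4)=28 f(8,6)=8 f(8,8)=1
t=9: f(9,-3)=75 f(9,-1)=125 f(9,1)=126 f(9,3)=84 f(9,5)=36 f(9,7)=9 f(9,9)=1
t=10: f(10,-4)=75 f(10,-2)=200 f(10,0)=251 f(10,2)=210 f(10,4)=120 f(10,6)=45 f(10,8)=10 f(10,10)=1
t=11: f(11,-3)=275 f(11,-1)=451 f(11,1)=461 f(11,3)=330 f(11,5)=165 f(11,7)=55 f(11,9)=11 f(11,11)=1
t=12: f(12,-4)=275 f(12,-2)=726 f(12,0)=912 f(12,2)=791 f(12,4)=495 f(12,6)=220 f(12,8)=66 f(12,10)=12 f(12,12)=1
t=13: f(13,-3)=1001 f(13,-1)=1638 f(13,1)=1703 f(13,3)=1286 f(13,5)=715 f(13,7)=286 f(13,9)=78 f(13,11)=13 f(13,13)=1
t=14: f(14,-4)=1001 f(14,-2)=2639 f(14,0)=3341 f(14,2)=2989 f(14,4)=2001 f(14,6)=1001 f(14,8)=364 f(14,10)=91 f(14,12)=14 f(14,14)=1
t=15: f(15,-3)=3640 f(15,-1)=5980 f(15,1)=6330 f(15,3)=4990 f(15,5)=3002 f(15,7)=1365 f(15,9)=455 f(15,11)=105 f(15,13)=15 f(15,15)=1
t=16: f(16,-4)=3640 f(16,-2)=9620 f(16,0)=12310 f(16,2)=11320 f(16,4)=7992 f(16,6)=4367 f(16,8)=1820 f(16,10)=560 f(16,12)=120 f(16,14)=16 f(16,16)=1
t=17: f(17,-3)=13260 f(17,-1)=21930 f(17,1)=23630 f(17,3)=19312 f(17,5)=12359 f(17,7)=6187 f(17,9)=2380 f(17,11)=680 f(17,13)=136 f(17,15)=17 f(17,17)=1
t=18: f(18,-4)=13260 f(18,-2)=35190 f(18,0)=45560 f(18,2)=42942 f(18,4)=31671 f(18,6)=18546 f(18,8)=8567 f(18,10)=3060 f(18,12)=816 f(18,14)=153 f(18,16)=18 f(18,18)=1
t=19: f(19,-3)=48450 f(19,-1)=80750 f(19,1)=88502 f(19,3)=74613 f(19,5)=50217 f(19,7)=27113 f(19,9)=11627 f(19,11)=3876 f(19,13)=969 f(19,15)=171 f(19,17)=19 f(19,19)=1
t=20: f(20,-4)=48450 f(20,-2)=129200 f(20,0)=169252 f(20,2)=163115 f(20,4)=124830 f(20,6)=77330 f(20,8)=38740 f(20,10)=15503 f(20,12)=4845 f(20,14)=1140 f(20,16)=190 f(20,18)=20 f(20,20)=1
t=21: f(21,-3)=177650 f(21,-1)=298452 f(21,1)=332367 f(21,3)=287945 f(21,5)=202160 f(21,7)=116070 f(21,9)=54243 f(21,11)=20348 f(21,13)=5985 f(21,15)=1330 f(21,17)=210 f(21,19)=21 f(21,21)=1
t=22: f(22,-4)=177650 f(22,-2)=476102 f(22,0)=630819 f(22,2)=620312 f(22,4)=490105 f(22,6)=318230 f(22,8)=170313 f(22,10)=74591 f(22,12)=26333 f(22,14)=7315 f(22,16)=1540 f(22,18)=231 f(22,20)=22 f(22,22)=1
Σ_s f(22,s) = 2993564
P = 2993564/4194304 = 748391/1048576

Answer: 748391/1048576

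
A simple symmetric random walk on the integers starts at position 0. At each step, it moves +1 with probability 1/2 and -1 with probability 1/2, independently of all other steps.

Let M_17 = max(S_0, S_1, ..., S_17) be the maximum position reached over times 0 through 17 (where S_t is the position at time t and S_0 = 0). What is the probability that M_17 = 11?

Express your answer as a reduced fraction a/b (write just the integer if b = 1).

Let M_17 = max(S_0,...,S_17). Use the reflection principle: for j ≥ 1, #{paths with M_17 ≥ j} = #{S_17 ≥ j} + #{S_17 ≥ j+1}.
By reflection, #{M_17 ≥ 11} = #{S_17 ≥ 11} + #{S_17 ≥ 12} = 834 + 154 = 988.
#{M_17 ≥ 12} = #{S_17 ≥ 12} + #{S_17 ≥ 13} = 154 + 154 = 308.
#{M_17 = 11} = 988 - 308 = 680.
P(M_17 = 11) = 680/131072 = 85/16384

Answer: 85/16384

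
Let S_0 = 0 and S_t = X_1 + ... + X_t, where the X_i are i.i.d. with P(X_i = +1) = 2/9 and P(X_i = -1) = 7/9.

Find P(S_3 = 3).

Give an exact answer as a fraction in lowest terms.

To reach position 3 after 3 steps: need 3 steps of +1 and 0 steps of -1.
Number of such sequences: C(3,3) = 1
Each has probability (2/9)^3 · (7/9)^0 = 8/729
P = 1 · 8/729 = 8/729

Answer: 8/729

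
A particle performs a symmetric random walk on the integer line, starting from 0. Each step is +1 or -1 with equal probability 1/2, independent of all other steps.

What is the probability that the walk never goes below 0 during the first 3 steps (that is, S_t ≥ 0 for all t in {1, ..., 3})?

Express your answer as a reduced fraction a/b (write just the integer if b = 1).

Let f(t,s) = #length-t paths at position s with S_1..S_t all ≥ 0.
f(t,s) = f(t-1,s-1) + f(t-1,s+1) for s ≥ 0; f(t,s) = 0 for s < 0.
t=0: f(0,0)=1
t=1: f(1,1)=1
t=2: f(2,0)=1 f(2,2)=1
t=3: f(3,1)=2 f(3,3)=1
Σ_s f(3,s) = 3
P = 3/8 = 3/8

Answer: 3/8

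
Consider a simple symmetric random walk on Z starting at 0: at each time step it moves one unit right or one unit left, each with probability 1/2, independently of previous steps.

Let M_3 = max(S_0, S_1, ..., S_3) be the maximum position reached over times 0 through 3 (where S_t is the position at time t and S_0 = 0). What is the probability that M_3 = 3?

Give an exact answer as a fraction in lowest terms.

Answer: 1/8

Derivation:
Let M_3 = max(S_0,...,S_3). Use the reflection principle: for j ≥ 1, #{paths with M_3 ≥ j} = #{S_3 ≥ j} + #{S_3 ≥ j+1}.
By reflection, #{M_3 ≥ 3} = #{S_3 ≥ 3} + #{S_3 ≥ 4} = 1 + 0 = 1.
#{M_3 ≥ 4} = #{S_3 ≥ 4} + #{S_3 ≥ 5} = 0 + 0 = 0.
#{M_3 = 3} = 1 - 0 = 1.
P(M_3 = 3) = 1/8 = 1/8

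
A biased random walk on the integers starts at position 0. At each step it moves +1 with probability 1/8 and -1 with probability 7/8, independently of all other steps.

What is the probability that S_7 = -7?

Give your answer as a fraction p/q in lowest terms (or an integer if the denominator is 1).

Answer: 823543/2097152

Derivation:
To reach position -7 after 7 steps: need 0 steps of +1 and 7 steps of -1.
Number of such sequences: C(7,0) = 1
Each has probability (1/8)^0 · (7/8)^7 = 823543/2097152
P = 1 · 823543/2097152 = 823543/2097152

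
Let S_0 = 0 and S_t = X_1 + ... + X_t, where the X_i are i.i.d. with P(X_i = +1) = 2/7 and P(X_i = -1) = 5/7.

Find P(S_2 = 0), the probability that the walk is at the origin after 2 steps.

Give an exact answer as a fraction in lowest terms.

To be at 0 after 2 steps: need exactly 1 step of +1 and 1 of -1.
Number of such sequences: C(2,1) = 2
Each has probability (2/7)^1 · (5/7)^1 = 10/49
P = 2 · 10/49 = 20/49

Answer: 20/49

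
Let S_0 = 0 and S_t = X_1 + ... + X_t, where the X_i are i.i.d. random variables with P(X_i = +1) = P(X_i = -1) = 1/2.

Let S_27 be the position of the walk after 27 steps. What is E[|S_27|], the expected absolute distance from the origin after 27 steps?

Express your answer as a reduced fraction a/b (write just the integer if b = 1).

Answer: 35102025/8388608

Derivation:
S_27 takes values m ≡ 1 (mod 2) with |m| ≤ 27; P(S_27=m) = C(27,(27+m)/2)/2^27.
Total paths: 2^27 = 134217728
Distribution: P(S=-27)=1/134217728, P(S=-25)=27/134217728, P(S=-23)=351/134217728, P(S=-21)=2925/134217728, P(S=-19)=17550/134217728, P(S=-17)=80730/134217728, P(S=-15)=296010/134217728, P(S=-13)=888030/134217728, P(S=-11)=2220075/134217728, P(S=-9)=4686825/134217728, P(S=-7)=8436285/134217728, P(S=-5)=13037895/134217728, P(S=-3)=17383860/134217728, P(S=-1)=20058300/134217728, P(S=1)=20058300/134217728, P(S=3)=17383860/134217728, P(S=5)=13037895/134217728, P(S=7)=8436285/134217728, P(S=9)=4686825/134217728, P(S=11)=2220075/134217728, P(S=13)=888030/134217728, P(S=15)=296010/134217728, P(S=17)=80730/134217728, P(S=19)=17550/134217728, P(S=21)=2925/134217728, P(S=23)=351/134217728, P(S=25)=27/134217728, P(S=27)=1/134217728
E[|S_27|] = Σ_m |m|·P(S_27=m) = 561632400/134217728 = 35102025/8388608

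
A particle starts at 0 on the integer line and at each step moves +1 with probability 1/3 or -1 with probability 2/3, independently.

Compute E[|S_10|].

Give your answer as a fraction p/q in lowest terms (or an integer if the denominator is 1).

Answer: 220450/59049

Derivation:
S_10 takes values m ≡ 0 (mod 2) with |m| ≤ 10; P(S_10=m) = C(10,(10+m)/2) · (1/3)^((10+m)/2) · (2/3)^((10-m)/2).
Distribution: P(S=-10)=1024/59049, P(S=-8)=5120/59049, P(S=-6)=1280/6561, P(S=-4)=5120/19683, P(S=-2)=4480/19683, P(S=0)=896/6561, P(S=2)=1120/19683, P(S=4)=320/19683, P(S=6)=20/6561, P(S=8)=20/59049, P(S=10)=1/59049
E[|S_10|] = Σ_m |m|·P(S_10=m) = 220450/59049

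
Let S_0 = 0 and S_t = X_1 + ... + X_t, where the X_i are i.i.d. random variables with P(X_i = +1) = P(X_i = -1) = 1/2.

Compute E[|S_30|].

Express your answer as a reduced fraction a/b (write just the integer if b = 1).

Answer: 145422675/33554432

Derivation:
S_30 takes values m ≡ 0 (mod 2) with |m| ≤ 30; P(S_30=m) = C(30,(30+m)/2)/2^30.
Total paths: 2^30 = 1073741824
Distribution: P(S=-30)=1/1073741824, P(S=-28)=30/1073741824, P(S=-26)=435/1073741824, P(S=-24)=4060/1073741824, P(S=-22)=27405/1073741824, P(S=-20)=142506/1073741824, P(S=-18)=593775/1073741824, P(S=-16)=2035800/1073741824, P(S=-14)=5852925/1073741824, P(S=-12)=14307150/1073741824, P(S=-10)=30045015/1073741824, P(S=-8)=54627300/1073741824, P(S=-6)=86493225/1073741824, P(S=-4)=119759850/1073741824, P(S=-2)=145422675/1073741824, P(S=0)=155117520/1073741824, P(S=2)=145422675/1073741824, P(S=4)=119759850/1073741824, P(S=6)=86493225/1073741824, P(S=8)=54627300/1073741824, P(S=10)=30045015/1073741824, P(S=12)=14307150/1073741824, P(S=14)=5852925/1073741824, P(S=16)=2035800/1073741824, P(S=18)=593775/1073741824, P(S=20)=142506/1073741824, P(S=22)=27405/1073741824, P(S=24)=4060/1073741824, P(S=26)=435/1073741824, P(S=28)=30/1073741824, P(S=30)=1/1073741824
E[|S_30|] = Σ_m |m|·P(S_30=m) = 4653525600/1073741824 = 145422675/33554432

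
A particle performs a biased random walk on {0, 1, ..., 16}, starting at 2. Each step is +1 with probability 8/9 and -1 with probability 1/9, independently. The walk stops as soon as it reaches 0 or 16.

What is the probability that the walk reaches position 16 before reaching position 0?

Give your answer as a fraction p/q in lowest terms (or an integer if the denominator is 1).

Biased walk: p = 8/9, q = 1/9, r = q/p = 1/8
Gambler's ruin: P(hit 16 before 0 | start at 2) = (1 - r^a)/(1 - r^N)
r^2 = 1/64; r^16 = 1/281474976710656
P = (1 - 1/64) / (1 - 1/281474976710656) = 63/64 / 281474976710655/281474976710656 = 4398046511104/4467856773185

Answer: 4398046511104/4467856773185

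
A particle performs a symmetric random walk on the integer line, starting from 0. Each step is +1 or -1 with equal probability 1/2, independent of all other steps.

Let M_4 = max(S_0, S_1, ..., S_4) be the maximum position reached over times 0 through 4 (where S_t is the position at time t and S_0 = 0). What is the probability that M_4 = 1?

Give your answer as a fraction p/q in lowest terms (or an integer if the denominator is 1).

Let M_4 = max(S_0,...,S_4). Use the reflection principle: for j ≥ 1, #{paths with M_4 ≥ j} = #{S_4 ≥ j} + #{S_4 ≥ j+1}.
By reflection, #{M_4 ≥ 1} = #{S_4 ≥ 1} + #{S_4 ≥ 2} = 5 + 5 = 10.
#{M_4 ≥ 2} = #{S_4 ≥ 2} + #{S_4 ≥ 3} = 5 + 1 = 6.
#{M_4 = 1} = 10 - 6 = 4.
P(M_4 = 1) = 4/16 = 1/4

Answer: 1/4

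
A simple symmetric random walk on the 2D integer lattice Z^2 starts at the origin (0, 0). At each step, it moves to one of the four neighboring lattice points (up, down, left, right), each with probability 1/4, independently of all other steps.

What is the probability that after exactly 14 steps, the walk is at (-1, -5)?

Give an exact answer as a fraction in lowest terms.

Let h be the number of horizontal steps (so 14-h are vertical). To end at (-1,-5) need (h-1)/2 right-steps and ((14-h)-5)/2 up-steps.
Sum over h with 1 ≤ h ≤ 9, h ≡ 1 (mod 2), 14-h ≡ 1 (mod 2):
h=1: C(14,1)·C(1,0)·C(13,4) = 14·1·715 = 10010
h=3: C(14,3)·C(3,1)·C(11,3) = 364·3·165 = 180180
h=5: C(14,5)·C(5,2)·C(9,2) = 2002·10·36 = 720720
h=7: C(14,7)·C(7,3)·C(7,1) = 3432·35·7 = 840840
h=9: C(14,9)·C(9,4)·C(5,0) = 2002·126·1 = 252252
Total favorable: 2004002
Total paths: 4^14 = 268435456
P = 2004002/268435456 = 1002001/134217728

Answer: 1002001/134217728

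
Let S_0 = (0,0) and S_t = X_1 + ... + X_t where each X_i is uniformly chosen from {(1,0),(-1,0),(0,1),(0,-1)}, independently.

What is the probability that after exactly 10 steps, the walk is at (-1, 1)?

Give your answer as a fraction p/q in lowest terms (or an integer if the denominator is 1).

Let h be the number of horizontal steps (so 10-h are vertical). To end at (-1,1) need (h-1)/2 right-steps and ((10-h)+1)/2 up-steps.
Sum over h with 1 ≤ h ≤ 9, h ≡ 1 (mod 2), 10-h ≡ 1 (mod 2):
h=1: C(10,1)·C(1,0)·C(9,5) = 10·1·126 = 1260
h=3: C(10,3)·C(3,1)·C(7,4) = 120·3·35 = 12600
h=5: C(10,5)·C(5,2)·C(5,3) = 252·10·10 = 25200
h=7: C(10,7)·C(7,3)·C(3,2) = 120·35·3 = 12600
h=9: C(10,9)·C(9,4)·C(1,1) = 10·126·1 = 1260
Total favorable: 52920
Total paths: 4^10 = 1048576
P = 52920/1048576 = 6615/131072

Answer: 6615/131072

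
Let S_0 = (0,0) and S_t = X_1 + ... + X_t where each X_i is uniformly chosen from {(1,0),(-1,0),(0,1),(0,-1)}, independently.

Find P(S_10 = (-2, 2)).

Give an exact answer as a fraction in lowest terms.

Answer: 945/32768

Derivation:
Let h be the number of horizontal steps (so 10-h are vertical). To end at (-2,2) need (h-2)/2 right-steps and ((10-h)+2)/2 up-steps.
Sum over h with 2 ≤ h ≤ 8, h ≡ 0 (mod 2), 10-h ≡ 0 (mod 2):
h=2: C(10,2)·C(2,0)·C(8,5) = 45·1·56 = 2520
h=4: C(10,4)·C(4,1)·C(6,4) = 210·4·15 = 12600
h=6: C(10,6)·C(6,2)·C(4,3) = 210·15·4 = 12600
h=8: C(10,8)·C(8,3)·C(2,2) = 45·56·1 = 2520
Total favorable: 30240
Total paths: 4^10 = 1048576
P = 30240/1048576 = 945/32768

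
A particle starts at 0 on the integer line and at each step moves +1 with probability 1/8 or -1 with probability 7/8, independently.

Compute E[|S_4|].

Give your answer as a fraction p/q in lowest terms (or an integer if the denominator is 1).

Answer: 1551/512

Derivation:
S_4 takes values m ≡ 0 (mod 2) with |m| ≤ 4; P(S_4=m) = C(4,(4+m)/2) · (1/8)^((4+m)/2) · (7/8)^((4-m)/2).
Distribution: P(S=-4)=2401/4096, P(S=-2)=343/1024, P(S=0)=147/2048, P(S=2)=7/1024, P(S=4)=1/4096
E[|S_4|] = Σ_m |m|·P(S_4=m) = 1551/512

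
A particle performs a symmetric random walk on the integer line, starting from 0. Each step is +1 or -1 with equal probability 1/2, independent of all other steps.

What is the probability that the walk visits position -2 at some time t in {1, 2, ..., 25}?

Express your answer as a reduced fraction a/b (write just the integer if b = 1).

Count via complement. Let g(t,s) = #length-t paths at position s with S_1..S_t all ≠ -2.
g(t,s) = g(t-1,s-1) + g(t-1,s+1) for s ≠ -2; g(t,-2) = 0.
t=0: g(0,0)=1
t=1: g(1,-1)=1 g(1,1)=1
t=2: g(2,0)=2 g(2,2)=1
t=3: g(3,-1)=2 g(3,1)=3 g(3,3)=1
t=4: g(4,0)=5 g(4,2)=4 g(4,4)=1
t=5: g(5,-1)=5 g(5,1)=9 g(5,3)=5 g(5,5)=1
t=6: g(6,0)=14 g(6,2)=14 g(6,4)=6 g(6,6)=1
t=7: g(7,-1)=14 g(7,1)=28 g(7,3)=20 g(7,5)=7 g(7,7)=1
t=8: g(8,0)=42 g(8,2)=48 g(8,4)=27 g(8,6)=8 g(8,8)=1
t=9: g(9,-1)=42 g(9,1)=90 g(9,3)=75 g(9,5)=35 g(9,7)=9 g(9,9)=1
t=10: g(10,0)=132 g(10,2)=165 g(10,4)=110 g(10,6)=44 g(10,8)=10 g(10,10)=1
t=11: g(11,-1)=132 g(11,1)=297 g(11,3)=275 g(11,5)=154 g(11,7)=54 g(11,9)=11 g(11,11)=1
t=12: g(12,0)=429 g(12,2)=572 g(12,4)=429 g(12,6)=208 g(12,8)=65 g(12,10)=12 g(12,12)=1
t=13: g(13,-1)=429 g(13,1)=1001 g(13,3)=1001 g(13,5)=637 g(13,7)=273 g(13,9)=77 g(13,11)=13 g(13,13)=1
t=14: g(14,0)=1430 g(14,2)=2002 g(14,4)=1638 g(14,6)=910 g(14,8)=350 g(14,10)=90 g(14,12)=14 g(14,14)=1
t=15: g(15,-1)=1430 g(15,1)=3432 g(15,3)=3640 g(15,5)=2548 g(15,7)=1260 g(15,9)=440 g(15,11)=104 g(15,13)=15 g(15,15)=1
t=16: g(16,0)=4862 g(16,2)=7072 g(16,4)=6188 g(16,6)=3808 g(16,8)=1700 g(16,10)=544 g(16,12)=119 g(16,14)=16 g(16,16)=1
t=17: g(17,-1)=4862 g(17,1)=11934 g(17,3)=13260 g(17,5)=9996 g(17,7)=5508 g(17,9)=2244 g(17,11)=663 g(17,13)=135 g(17,15)=17 g(17,17)=1
t=18: g(18,0)=16796 g(18,2)=25194 g(18,4)=23256 g(18,6)=15504 g(18,8)=7752 g(18,10)=2907 g(18,12)=798 g(18,14)=152 g(18,16)=18 g(18,18)=1
t=19: g(19,-1)=16796 g(19,1)=41990 g(19,3)=48450 g(19,5)=38760 g(19,7)=23256 g(19,9)=10659 g(19,11)=3705 g(19,13)=950 g(19,15)=170 g(19,17)=19 g(19,19)=1
t=20: g(20,0)=58786 g(20,2)=90440 g(20,4)=87210 g(20,6)=62016 g(20,8)=33915 g(20,10)=14364 g(20,12)=4655 g(20,14)=1120 g(20,16)=189 g(20,18)=20 g(20,20)=1
t=21: g(21,-1)=58786 g(21,1)=149226 g(21,3)=177650 g(21,5)=149226 g(21,7)=95931 g(21,9)=48279 g(21,11)=19019 g(21,13)=5775 g(21,15)=1309 g(21,17)=209 g(21,19)=21 g(21,21)=1
t=22: g(22,0)=208012 g(22,2)=326876 g(22,4)=326876 g(22,6)=245157 g(22,8)=144210 g(22,10)=67298 g(22,12)=24794 g(22,14)=7084 g(22,16)=1518 g(22,18)=230 g(22,20)=22 g(22,22)=1
t=23: g(23,-1)=208012 g(23,1)=534888 g(23,3)=653752 g(23,5)=572033 g(23,7)=389367 g(23,9)=211508 g(23,11)=92092 g(23,13)=31878 g(23,15)=8602 g(23,17)=1748 g(23,19)=252 g(23,21)=23 g(23,23)=1
t=24: g(24,0)=742900 g(24,2)=1188640 g(24,4)=1225785 g(24,6)=961400 g(24,8)=600875 g(24,10)=303600 g(24,12)=123970 g(24,14)=40480 g(24,16)=10350 g(24,18)=2000 g(24,20)=275 g(24,22)=24 g(24,24)=1
t=25: g(25,-1)=742900 g(25,1)=1931540 g(25,3)=2414425 g(25,5)=2187185 g(25,7)=1562275 g(25,9)=904475 g(25,11)=427570 g(25,13)=164450 g(25,15)=50830 g(25,17)=12350 g(25,19)=2275 g(25,21)=299 g(25,23)=25 g(25,25)=1
Paths never hitting -2: Σ_s g(25,s) = 10400600
Paths hitting -2: 2^25 - 10400600 = 23153832
P = 23153832/33554432 = 2894229/4194304

Answer: 2894229/4194304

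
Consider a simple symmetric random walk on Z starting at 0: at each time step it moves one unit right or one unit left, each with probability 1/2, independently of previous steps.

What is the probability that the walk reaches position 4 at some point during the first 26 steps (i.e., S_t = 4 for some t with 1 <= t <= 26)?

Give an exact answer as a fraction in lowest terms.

Answer: 1854169/4194304

Derivation:
Count via complement. Let g(t,s) = #length-t paths at position s with S_1..S_t all ≠ 4.
g(t,s) = g(t-1,s-1) + g(t-1,s+1) for s ≠ 4; g(t,4) = 0.
t=0: g(0,0)=1
t=1: g(1,-1)=1 g(1,1)=1
t=2: g(2,-2)=1 g(2,0)=2 g(2,2)=1
t=3: g(3,-3)=1 g(3,-1)=3 g(3,1)=3 g(3,3)=1
t=4: g(4,-4)=1 g(4,-2)=4 g(4,0)=6 g(4,2)=4
t=5: g(5,-5)=1 g(5,-3)=5 g(5,-1)=10 g(5,1)=10 g(5,3)=4
t=6: g(6,-6)=1 g(6,-4)=6 g(6,-2)=15 g(6,0)=20 g(6,2)=14
t=7: g(7,-7)=1 g(7,-5)=7 g(7,-3)=21 g(7,-1)=35 g(7,1)=34 g(7,3)=14
t=8: g(8,-8)=1 g(8,-6)=8 g(8,-4)=28 g(8,-2)=56 g(8,0)=69 g(8,2)=48
t=9: g(9,-9)=1 g(9,-7)=9 g(9,-5)=36 g(9,-3)=84 g(9,-1)=125 g(9,1)=117 g(9,3)=48
t=10: g(10,-10)=1 g(10,-8)=10 g(10,-6)=45 g(10,-4)=120 g(10,-2)=209 g(10,0)=242 g(10,2)=165
t=11: g(11,-11)=1 g(11,-9)=11 g(11,-7)=55 g(11,-5)=165 g(11,-3)=329 g(11,-1)=451 g(11,1)=407 g(11,3)=165
t=12: g(12,-12)=1 g(12,-10)=12 g(12,-8)=66 g(12,-6)=220 g(12,-4)=494 g(12,-2)=780 g(12,0)=858 g(12,2)=572
t=13: g(13,-13)=1 g(13,-11)=13 g(13,-9)=78 g(13,-7)=286 g(13,-5)=714 g(13,-3)=1274 g(13,-1)=1638 g(13,1)=1430 g(13,3)=572
t=14: g(14,-14)=1 g(14,-12)=14 g(14,-10)=91 g(14,-8)=364 g(14,-6)=1000 g(14,-4)=1988 g(14,-2)=2912 g(14,0)=3068 g(14,2)=2002
t=15: g(15,-15)=1 g(15,-13)=15 g(15,-11)=105 g(15,-9)=455 g(15,-7)=1364 g(15,-5)=2988 g(15,-3)=4900 g(15,-1)=5980 g(15,1)=5070 g(15,3)=2002
t=16: g(16,-16)=1 g(16,-14)=16 g(16,-12)=120 g(16,-10)=560 g(16,-8)=1819 g(16,-6)=4352 g(16,-4)=7888 g(16,-2)=10880 g(16,0)=11050 g(16,2)=7072
t=17: g(17,-17)=1 g(17,-15)=17 g(17,-13)=136 g(17,-11)=680 g(17,-9)=2379 g(17,-7)=6171 g(17,-5)=12240 g(17,-3)=18768 g(17,-1)=21930 g(17,1)=18122 g(17,3)=7072
t=18: g(18,-18)=1 g(18,-16)=18 g(18,-14)=153 g(18,-12)=816 g(18,-10)=3059 g(18,-8)=8550 g(18,-6)=18411 g(18,-4)=31008 g(18,-2)=40698 g(18,0)=40052 g(18,2)=25194
t=19: g(19,-19)=1 g(19,-17)=19 g(19,-15)=171 g(19,-13)=969 g(19,-11)=3875 g(19,-9)=11609 g(19,-7)=26961 g(19,-5)=49419 g(19,-3)=71706 g(19,-1)=80750 g(19,1)=65246 g(19,3)=25194
t=20: g(20,-20)=1 g(20,-18)=20 g(20,-16)=190 g(20,-14)=1140 g(20,-12)=4844 g(20,-10)=15484 g(20,-8)=38570 g(20,-6)=76380 g(20,-4)=121125 g(20,-2)=152456 g(20,0)=145996 g(20,2)=90440
t=21: g(21,-21)=1 g(21,-19)=21 g(21,-17)=210 g(21,-15)=1330 g(21,-13)=5984 g(21,-11)=20328 g(21,-9)=54054 g(21,-7)=114950 g(21,-5)=197505 g(21,-3)=273581 g(21,-1)=298452 g(21,1)=236436 g(21,3)=90440
t=22: g(22,-22)=1 g(22,-20)=22 g(22,-18)=231 g(22,-16)=1540 g(22,-14)=7314 g(22,-12)=26312 g(22,-10)=74382 g(22,-8)=169004 g(22,-6)=312455 g(22,-4)=471086 g(22,-2)=572033 g(22,0)=534888 g(22,2)=326876
t=23: g(23,-23)=1 g(23,-21)=23 g(23,-19)=253 g(23,-17)=1771 g(23,-15)=8854 g(23,-13)=33626 g(23,-11)=100694 g(23,-9)=243386 g(23,-7)=481459 g(23,-5)=783541 g(23,-3)=1043119 g(23,-1)=1106921 g(23,1)=861764 g(23,3)=326876
t=24: g(24,-24)=1 g(24,-22)=24 g(24,-20)=276 g(24,-18)=2024 g(24,-16)=10625 g(24,-14)=42480 g(24,-12)=134320 g(24,-10)=344080 g(24,-8)=724845 g(24,-6)=1265000 g(24,-4)=1826660 g(24,-2)=2150040 g(24,0)=1968685 g(24,2)=1188640
t=25: g(25,-25)=1 g(25,-23)=25 g(25,-21)=300 g(25,-19)=2300 g(25,-17)=12649 g(25,-15)=53105 g(25,-13)=176800 g(25,-11)=478400 g(25,-9)=1068925 g(25,-7)=1989845 g(25,-5)=3091660 g(25,-3)=3976700 g(25,-1)=4118725 g(25,1)=3157325 g(25,3)=1188640
t=26: g(26,-26)=1 g(26,-24)=26 g(26,-22)=325 g(26,-20)=2600 g(26,-18)=14949 g(26,-16)=65754 g(26,-14)=229905 g(26,-12)=655200 g(26,-10)=1547325 g(26,-8)=3058770 g(26,-6)=5081505 g(26,-4)=7068360 g(26,-2)=8095425 g(26,0)=7276050 g(26,2)=4345965
Paths never hitting 4: Σ_s g(26,s) = 37442160
Paths hitting 4: 2^26 - 37442160 = 29666704
P = 29666704/67108864 = 1854169/4194304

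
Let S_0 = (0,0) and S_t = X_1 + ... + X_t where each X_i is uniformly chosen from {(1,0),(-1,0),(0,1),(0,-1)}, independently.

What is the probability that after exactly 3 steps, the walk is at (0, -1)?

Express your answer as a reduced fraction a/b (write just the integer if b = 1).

Let h be the number of horizontal steps (so 3-h are vertical). To end at (0,-1) need (h+0)/2 right-steps and ((3-h)-1)/2 up-steps.
Sum over h with 0 ≤ h ≤ 2, h ≡ 0 (mod 2), 3-h ≡ 1 (mod 2):
h=0: C(3,0)·C(0,0)·C(3,1) = 1·1·3 = 3
h=2: C(3,2)·C(2,1)·C(1,0) = 3·2·1 = 6
Total favorable: 9
Total paths: 4^3 = 64
P = 9/64 = 9/64

Answer: 9/64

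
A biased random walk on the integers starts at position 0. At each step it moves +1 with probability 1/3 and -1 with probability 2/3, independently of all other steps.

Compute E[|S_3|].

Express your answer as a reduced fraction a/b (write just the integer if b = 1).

Answer: 5/3

Derivation:
S_3 takes values m ≡ 1 (mod 2) with |m| ≤ 3; P(S_3=m) = C(3,(3+m)/2) · (1/3)^((3+m)/2) · (2/3)^((3-m)/2).
Distribution: P(S=-3)=8/27, P(S=-1)=4/9, P(S=1)=2/9, P(S=3)=1/27
E[|S_3|] = Σ_m |m|·P(S_3=m) = 5/3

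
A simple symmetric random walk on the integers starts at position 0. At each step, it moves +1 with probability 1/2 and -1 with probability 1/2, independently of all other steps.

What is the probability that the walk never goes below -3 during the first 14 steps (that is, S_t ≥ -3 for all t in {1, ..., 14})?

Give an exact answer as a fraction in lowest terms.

Let f(t,s) = #length-t paths at position s with S_1..S_t all ≥ -3.
f(t,s) = f(t-1,s-1) + f(t-1,s+1) for s ≥ -3; f(t,s) = 0 for s < -3.
t=0: f(0,0)=1
t=1: f(1,-1)=1 f(1,1)=1
t=2: f(2,-2)=1 f(2,0)=2 f(2,2)=1
t=3: f(3,-3)=1 f(3,-1)=3 f(3,1)=3 f(3,3)=1
t=4: f(4,-2)=4 f(4,0)=6 f(4,2)=4 f(4,4)=1
t=5: f(5,-3)=4 f(5,-1)=10 f(5,1)=10 f(5,3)=5 f(5,5)=1
t=6: f(6,-2)=14 f(6,0)=20 f(6,2)=15 f(6,4)=6 f(6,6)=1
t=7: f(7,-3)=14 f(7,-1)=34 f(7,1)=35 f(7,3)=21 f(7,5)=7 f(7,7)=1
t=8: f(8,-2)=48 f(8,0)=69 f(8,2)=56 f(8,4)=28 f(8,6)=8 f(8,8)=1
t=9: f(9,-3)=48 f(9,-1)=117 f(9,1)=125 f(9,3)=84 f(9,5)=36 f(9,7)=9 f(9,9)=1
t=10: f(10,-2)=165 f(10,0)=242 f(10,2)=209 f(10,4)=120 f(10,6)=45 f(10,8)=10 f(10,10)=1
t=11: f(11,-3)=165 f(11,-1)=407 f(11,1)=451 f(11,3)=329 f(11,5)=165 f(11,7)=55 f(11,9)=11 f(11,11)=1
t=12: f(12,-2)=572 f(12,0)=858 f(12,2)=780 f(12,4)=494 f(12,6)=220 f(12,8)=66 f(12,10)=12 f(12,12)=1
t=13: f(13,-3)=572 f(13,-1)=1430 f(13,1)=1638 f(13,3)=1274 f(13,5)=714 f(13,7)=286 f(13,9)=78 f(13,11)=13 f(13,13)=1
t=14: f(14,-2)=2002 f(14,0)=3068 f(14,2)=2912 f(14,4)=1988 f(14,6)=1000 f(14,8)=364 f(14,10)=91 f(14,12)=14 f(14,14)=1
Σ_s f(14,s) = 11440
P = 11440/16384 = 715/1024

Answer: 715/1024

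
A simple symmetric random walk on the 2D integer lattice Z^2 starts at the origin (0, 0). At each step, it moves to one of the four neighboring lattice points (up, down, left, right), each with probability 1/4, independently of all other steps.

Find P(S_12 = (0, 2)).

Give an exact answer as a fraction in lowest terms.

Let h be the number of horizontal steps (so 12-h are vertical). To end at (0,2) need (h+0)/2 right-steps and ((12-h)+2)/2 up-steps.
Sum over h with 0 ≤ h ≤ 10, h ≡ 0 (mod 2), 12-h ≡ 0 (mod 2):
h=0: C(12,0)·C(0,0)·C(12,7) = 1·1·792 = 792
h=2: C(12,2)·C(2,1)·C(10,6) = 66·2·210 = 27720
h=4: C(12,4)·C(4,2)·C(8,5) = 495·6·56 = 166320
h=6: C(12,6)·C(6,3)·C(6,4) = 924·20·15 = 277200
h=8: C(12,8)·C(8,4)·C(4,3) = 495·70·4 = 138600
h=10: C(12,10)·C(10,5)·C(2,2) = 66·252·1 = 16632
Total favorable: 627264
Total paths: 4^12 = 16777216
P = 627264/16777216 = 9801/262144

Answer: 9801/262144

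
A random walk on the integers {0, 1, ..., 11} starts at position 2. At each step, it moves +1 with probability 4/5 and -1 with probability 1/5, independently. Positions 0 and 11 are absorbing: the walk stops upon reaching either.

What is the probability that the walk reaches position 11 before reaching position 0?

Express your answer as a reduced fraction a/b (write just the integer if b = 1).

Answer: 1310720/1398101

Derivation:
Biased walk: p = 4/5, q = 1/5, r = q/p = 1/4
Gambler's ruin: P(hit 11 before 0 | start at 2) = (1 - r^a)/(1 - r^N)
r^2 = 1/16; r^11 = 1/4194304
P = (1 - 1/16) / (1 - 1/4194304) = 15/16 / 4194303/4194304 = 1310720/1398101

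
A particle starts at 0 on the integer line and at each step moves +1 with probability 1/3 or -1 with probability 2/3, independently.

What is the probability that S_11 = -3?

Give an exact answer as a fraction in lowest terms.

To reach position -3 after 11 steps: need 4 steps of +1 and 7 steps of -1.
Number of such sequences: C(11,4) = 330
Each has probability (1/3)^4 · (2/3)^7 = 128/177147
P = 330 · 128/177147 = 14080/59049

Answer: 14080/59049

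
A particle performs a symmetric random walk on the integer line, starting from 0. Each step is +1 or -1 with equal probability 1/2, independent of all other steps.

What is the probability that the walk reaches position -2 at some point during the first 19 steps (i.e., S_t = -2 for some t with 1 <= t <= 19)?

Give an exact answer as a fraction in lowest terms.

Answer: 84883/131072

Derivation:
Count via complement. Let g(t,s) = #length-t paths at position s with S_1..S_t all ≠ -2.
g(t,s) = g(t-1,s-1) + g(t-1,s+1) for s ≠ -2; g(t,-2) = 0.
t=0: g(0,0)=1
t=1: g(1,-1)=1 g(1,1)=1
t=2: g(2,0)=2 g(2,2)=1
t=3: g(3,-1)=2 g(3,1)=3 g(3,3)=1
t=4: g(4,0)=5 g(4,2)=4 g(4,4)=1
t=5: g(5,-1)=5 g(5,1)=9 g(5,3)=5 g(5,5)=1
t=6: g(6,0)=14 g(6,2)=14 g(6,4)=6 g(6,6)=1
t=7: g(7,-1)=14 g(7,1)=28 g(7,3)=20 g(7,5)=7 g(7,7)=1
t=8: g(8,0)=42 g(8,2)=48 g(8,4)=27 g(8,6)=8 g(8,8)=1
t=9: g(9,-1)=42 g(9,1)=90 g(9,3)=75 g(9,5)=35 g(9,7)=9 g(9,9)=1
t=10: g(10,0)=132 g(10,2)=165 g(10,4)=110 g(10,6)=44 g(10,8)=10 g(10,10)=1
t=11: g(11,-1)=132 g(11,1)=297 g(11,3)=275 g(11,5)=154 g(11,7)=54 g(11,9)=11 g(11,11)=1
t=12: g(12,0)=429 g(12,2)=572 g(12,4)=429 g(12,6)=208 g(12,8)=65 g(12,10)=12 g(12,12)=1
t=13: g(13,-1)=429 g(13,1)=1001 g(13,3)=1001 g(13,5)=637 g(13,7)=273 g(13,9)=77 g(13,11)=13 g(13,13)=1
t=14: g(14,0)=1430 g(14,2)=2002 g(14,4)=1638 g(14,6)=910 g(14,8)=350 g(14,10)=90 g(14,12)=14 g(14,14)=1
t=15: g(15,-1)=1430 g(15,1)=3432 g(15,3)=3640 g(15,5)=2548 g(15,7)=1260 g(15,9)=440 g(15,11)=104 g(15,13)=15 g(15,15)=1
t=16: g(16,0)=4862 g(16,2)=7072 g(16,4)=6188 g(16,6)=3808 g(16,8)=1700 g(16,10)=544 g(16,12)=119 g(16,14)=16 g(16,16)=1
t=17: g(17,-1)=4862 g(17,1)=11934 g(17,3)=13260 g(17,5)=9996 g(17,7)=5508 g(17,9)=2244 g(17,11)=663 g(17,13)=135 g(17,15)=17 g(17,17)=1
t=18: g(18,0)=16796 g(18,2)=25194 g(18,4)=23256 g(18,6)=15504 g(18,8)=7752 g(18,10)=2907 g(18,12)=798 g(18,14)=152 g(18,16)=18 g(18,18)=1
t=19: g(19,-1)=16796 g(19,1)=41990 g(19,3)=48450 g(19,5)=38760 g(19,7)=23256 g(19,9)=10659 g(19,11)=3705 g(19,13)=950 g(19,15)=170 g(19,17)=19 g(19,19)=1
Paths never hitting -2: Σ_s g(19,s) = 184756
Paths hitting -2: 2^19 - 184756 = 339532
P = 339532/524288 = 84883/131072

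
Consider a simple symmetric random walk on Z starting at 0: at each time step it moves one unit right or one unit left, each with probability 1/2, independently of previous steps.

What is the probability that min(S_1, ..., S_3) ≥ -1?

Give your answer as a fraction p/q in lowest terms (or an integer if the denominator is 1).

Answer: 3/4

Derivation:
Let f(t,s) = #length-t paths at position s with S_1..S_t all ≥ -1.
f(t,s) = f(t-1,s-1) + f(t-1,s+1) for s ≥ -1; f(t,s) = 0 for s < -1.
t=0: f(0,0)=1
t=1: f(1,-1)=1 f(1,1)=1
t=2: f(2,0)=2 f(2,2)=1
t=3: f(3,-1)=2 f(3,1)=3 f(3,3)=1
Σ_s f(3,s) = 6
P = 6/8 = 3/4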